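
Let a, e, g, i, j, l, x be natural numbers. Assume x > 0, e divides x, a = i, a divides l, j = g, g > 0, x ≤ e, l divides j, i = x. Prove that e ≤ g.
e divides x and x > 0, thus e ≤ x. Since x ≤ e, x = e. i = x, so i = e. a = i and a divides l, therefore i divides l. j = g and l divides j, thus l divides g. Since i divides l, i divides g. Since i = e, e divides g. Since g > 0, e ≤ g.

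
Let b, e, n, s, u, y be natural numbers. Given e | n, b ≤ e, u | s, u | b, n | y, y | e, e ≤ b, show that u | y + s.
b ≤ e and e ≤ b, thus b = e. From e | n and n | y, e | y. From y | e, e = y. b = e, so b = y. u | b, so u | y. u | s, so u | y + s.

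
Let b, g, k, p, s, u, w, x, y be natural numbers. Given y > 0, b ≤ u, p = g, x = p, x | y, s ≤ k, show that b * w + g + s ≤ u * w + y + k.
b ≤ u, so b * w ≤ u * w. x = p and p = g, thus x = g. x | y and y > 0, thus x ≤ y. Since x = g, g ≤ y. b * w ≤ u * w, so b * w + g ≤ u * w + y. s ≤ k, so b * w + g + s ≤ u * w + y + k.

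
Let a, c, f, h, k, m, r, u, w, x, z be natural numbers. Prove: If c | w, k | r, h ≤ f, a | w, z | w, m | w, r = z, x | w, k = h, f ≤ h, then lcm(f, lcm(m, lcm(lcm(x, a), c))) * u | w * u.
h ≤ f and f ≤ h, so h = f. k = h, so k = f. Since r = z and k | r, k | z. Since z | w, k | w. Since k = f, f | w. x | w and a | w, so lcm(x, a) | w. Since c | w, lcm(lcm(x, a), c) | w. m | w, so lcm(m, lcm(lcm(x, a), c)) | w. Since f | w, lcm(f, lcm(m, lcm(lcm(x, a), c))) | w. Then lcm(f, lcm(m, lcm(lcm(x, a), c))) * u | w * u.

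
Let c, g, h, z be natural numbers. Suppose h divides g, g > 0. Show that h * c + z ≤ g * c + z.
h divides g and g > 0, so h ≤ g. By multiplying by a non-negative, h * c ≤ g * c. Then h * c + z ≤ g * c + z.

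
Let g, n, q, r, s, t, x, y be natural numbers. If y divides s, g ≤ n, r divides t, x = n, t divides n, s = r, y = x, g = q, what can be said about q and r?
q ≤ r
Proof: y = x and x = n, therefore y = n. Since s = r and y divides s, y divides r. y = n, so n divides r. r divides t and t divides n, thus r divides n. Since n divides r, n = r. Since g = q and g ≤ n, q ≤ n. n = r, so q ≤ r.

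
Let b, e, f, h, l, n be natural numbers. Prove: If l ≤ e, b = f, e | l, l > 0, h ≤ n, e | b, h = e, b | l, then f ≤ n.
From e | l and l > 0, e ≤ l. Since l ≤ e, l = e. From b | l, b | e. e | b, so e = b. b = f, so e = f. h = e and h ≤ n, therefore e ≤ n. Since e = f, f ≤ n.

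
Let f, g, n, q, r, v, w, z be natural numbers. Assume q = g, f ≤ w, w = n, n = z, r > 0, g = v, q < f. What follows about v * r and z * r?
v * r < z * r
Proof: Since w = n and f ≤ w, f ≤ n. q < f, so q < n. Since q = g, g < n. Since g = v, v < n. n = z, so v < z. Since r > 0, v * r < z * r.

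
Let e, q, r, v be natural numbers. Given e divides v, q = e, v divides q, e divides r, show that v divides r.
From q = e and v divides q, v divides e. e divides v, so e = v. e divides r, so v divides r.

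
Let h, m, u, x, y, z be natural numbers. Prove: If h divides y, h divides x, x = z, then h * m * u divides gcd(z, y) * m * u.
Because x = z and h divides x, h divides z. From h divides y, h divides gcd(z, y). Then h * m divides gcd(z, y) * m. Then h * m * u divides gcd(z, y) * m * u.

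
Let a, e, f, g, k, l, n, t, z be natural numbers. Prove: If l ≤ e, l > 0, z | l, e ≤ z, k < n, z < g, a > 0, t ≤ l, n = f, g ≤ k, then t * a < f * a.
z | l and l > 0, thus z ≤ l. Because l ≤ e and e ≤ z, l ≤ z. z ≤ l, so z = l. z < g and g ≤ k, therefore z < k. Since k < n, z < n. Since n = f, z < f. z = l, so l < f. Since t ≤ l, t < f. a > 0, so t * a < f * a.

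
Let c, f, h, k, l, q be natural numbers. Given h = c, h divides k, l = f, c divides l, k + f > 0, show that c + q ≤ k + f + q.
From h = c and h divides k, c divides k. Since l = f and c divides l, c divides f. Since c divides k, c divides k + f. Since k + f > 0, c ≤ k + f. Then c + q ≤ k + f + q.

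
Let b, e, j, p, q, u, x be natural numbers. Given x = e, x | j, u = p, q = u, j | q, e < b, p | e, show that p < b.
x = e and x | j, hence e | j. q = u and u = p, therefore q = p. j | q, so j | p. e | j, so e | p. Since p | e, e = p. e < b, so p < b.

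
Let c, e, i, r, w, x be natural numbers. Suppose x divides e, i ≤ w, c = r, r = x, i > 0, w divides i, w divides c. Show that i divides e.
From w divides i and i > 0, w ≤ i. i ≤ w, so w = i. c = r and r = x, therefore c = x. Because w divides c, w divides x. Since x divides e, w divides e. w = i, so i divides e.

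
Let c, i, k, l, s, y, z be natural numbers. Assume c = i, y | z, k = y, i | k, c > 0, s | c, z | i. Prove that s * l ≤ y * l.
k = y and i | k, hence i | y. y | z and z | i, so y | i. Since i | y, i = y. Because c = i, c = y. Since s | c and c > 0, s ≤ c. Because c = y, s ≤ y. Then s * l ≤ y * l.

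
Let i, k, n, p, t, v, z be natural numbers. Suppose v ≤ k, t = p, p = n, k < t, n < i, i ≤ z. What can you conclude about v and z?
v < z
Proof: Since t = p and p = n, t = n. k < t, so k < n. Since v ≤ k, v < n. Because n < i and i ≤ z, n < z. v < n, so v < z.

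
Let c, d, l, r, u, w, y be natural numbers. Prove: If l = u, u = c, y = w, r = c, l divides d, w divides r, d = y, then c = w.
r = c and w divides r, hence w divides c. d = y and y = w, thus d = w. Because l = u and l divides d, u divides d. Since d = w, u divides w. u = c, so c divides w. w divides c, so w = c. Then c = w.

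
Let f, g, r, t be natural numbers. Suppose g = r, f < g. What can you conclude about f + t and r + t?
f + t < r + t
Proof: Because g = r and f < g, f < r. Then f + t < r + t.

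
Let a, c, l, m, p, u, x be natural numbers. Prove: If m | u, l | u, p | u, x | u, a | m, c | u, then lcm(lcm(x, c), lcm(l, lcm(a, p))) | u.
From x | u and c | u, lcm(x, c) | u. a | m and m | u, therefore a | u. From p | u, lcm(a, p) | u. Since l | u, lcm(l, lcm(a, p)) | u. Since lcm(x, c) | u, lcm(lcm(x, c), lcm(l, lcm(a, p))) | u.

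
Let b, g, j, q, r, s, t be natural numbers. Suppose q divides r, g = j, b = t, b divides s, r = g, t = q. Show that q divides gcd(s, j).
Since b = t and t = q, b = q. Since b divides s, q divides s. r = g and g = j, thus r = j. q divides r, so q divides j. Since q divides s, q divides gcd(s, j).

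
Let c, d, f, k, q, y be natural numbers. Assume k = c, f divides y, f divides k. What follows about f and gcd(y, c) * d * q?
f divides gcd(y, c) * d * q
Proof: k = c and f divides k, therefore f divides c. f divides y, so f divides gcd(y, c). Then f divides gcd(y, c) * d. Then f divides gcd(y, c) * d * q.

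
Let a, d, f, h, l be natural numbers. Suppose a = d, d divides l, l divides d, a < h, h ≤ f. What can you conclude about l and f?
l < f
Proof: d divides l and l divides d, therefore d = l. a = d, so a = l. a < h and h ≤ f, thus a < f. Since a = l, l < f.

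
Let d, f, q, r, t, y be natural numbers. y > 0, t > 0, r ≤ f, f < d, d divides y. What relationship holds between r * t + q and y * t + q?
r * t + q < y * t + q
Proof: d divides y and y > 0, so d ≤ y. Since f < d, f < y. r ≤ f, so r < y. From t > 0, by multiplying by a positive, r * t < y * t. Then r * t + q < y * t + q.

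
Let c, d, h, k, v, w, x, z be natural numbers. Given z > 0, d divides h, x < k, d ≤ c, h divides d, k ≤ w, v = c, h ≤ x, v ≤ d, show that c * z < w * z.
From h divides d and d divides h, h = d. v = c and v ≤ d, thus c ≤ d. Since d ≤ c, d = c. Since h = d, h = c. h ≤ x and x < k, so h < k. k ≤ w, so h < w. Since h = c, c < w. Since z > 0, by multiplying by a positive, c * z < w * z.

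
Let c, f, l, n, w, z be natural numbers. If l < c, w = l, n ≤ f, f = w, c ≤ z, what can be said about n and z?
n < z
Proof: f = w and w = l, thus f = l. Because n ≤ f, n ≤ l. l < c and c ≤ z, therefore l < z. Since n ≤ l, n < z.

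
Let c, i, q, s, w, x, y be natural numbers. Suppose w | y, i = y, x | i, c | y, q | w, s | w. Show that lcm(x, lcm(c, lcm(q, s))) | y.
i = y and x | i, hence x | y. q | w and s | w, so lcm(q, s) | w. Since w | y, lcm(q, s) | y. Since c | y, lcm(c, lcm(q, s)) | y. Since x | y, lcm(x, lcm(c, lcm(q, s))) | y.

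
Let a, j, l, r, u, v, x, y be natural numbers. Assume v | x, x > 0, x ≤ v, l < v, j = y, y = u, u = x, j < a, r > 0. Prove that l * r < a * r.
Because v | x and x > 0, v ≤ x. x ≤ v, so v = x. l < v, so l < x. From j = y and y = u, j = u. Since u = x, j = x. From j < a, x < a. Since l < x, l < a. r > 0, so l * r < a * r.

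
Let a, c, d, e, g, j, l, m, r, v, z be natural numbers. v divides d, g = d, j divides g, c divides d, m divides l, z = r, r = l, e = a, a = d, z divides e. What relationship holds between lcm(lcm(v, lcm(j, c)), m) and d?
lcm(lcm(v, lcm(j, c)), m) divides d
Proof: g = d and j divides g, so j divides d. Since c divides d, lcm(j, c) divides d. v divides d, so lcm(v, lcm(j, c)) divides d. z = r and r = l, so z = l. From e = a and a = d, e = d. z divides e, so z divides d. z = l, so l divides d. Since m divides l, m divides d. lcm(v, lcm(j, c)) divides d, so lcm(lcm(v, lcm(j, c)), m) divides d.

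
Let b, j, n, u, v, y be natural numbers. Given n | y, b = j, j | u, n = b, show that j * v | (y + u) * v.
n = b and n | y, therefore b | y. b = j, so j | y. j | u, so j | y + u. Then j * v | (y + u) * v.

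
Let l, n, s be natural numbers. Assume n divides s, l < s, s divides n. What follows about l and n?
l < n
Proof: s divides n and n divides s, hence s = n. Since l < s, l < n.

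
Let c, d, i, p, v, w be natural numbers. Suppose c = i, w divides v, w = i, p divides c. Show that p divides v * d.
c = i and p divides c, thus p divides i. Because w = i and w divides v, i divides v. p divides i, so p divides v. Then p divides v * d.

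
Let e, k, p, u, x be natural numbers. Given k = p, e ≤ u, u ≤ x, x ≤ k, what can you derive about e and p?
e ≤ p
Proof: Since e ≤ u and u ≤ x, e ≤ x. Because x ≤ k, e ≤ k. k = p, so e ≤ p.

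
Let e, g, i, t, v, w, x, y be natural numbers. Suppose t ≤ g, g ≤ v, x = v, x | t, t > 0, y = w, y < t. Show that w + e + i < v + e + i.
t ≤ g and g ≤ v, so t ≤ v. x | t and t > 0, so x ≤ t. x = v, so v ≤ t. From t ≤ v, t = v. Since y = w and y < t, w < t. Since t = v, w < v. Then w + e < v + e. Then w + e + i < v + e + i.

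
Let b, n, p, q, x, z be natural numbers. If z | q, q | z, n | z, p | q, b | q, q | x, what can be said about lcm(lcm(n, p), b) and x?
lcm(lcm(n, p), b) | x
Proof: Because z | q and q | z, z = q. n | z, so n | q. From p | q, lcm(n, p) | q. Since b | q, lcm(lcm(n, p), b) | q. q | x, so lcm(lcm(n, p), b) | x.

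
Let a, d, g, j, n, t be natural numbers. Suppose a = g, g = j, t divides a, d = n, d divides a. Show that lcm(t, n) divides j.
a = g and g = j, so a = j. Since d = n and d divides a, n divides a. t divides a, so lcm(t, n) divides a. Since a = j, lcm(t, n) divides j.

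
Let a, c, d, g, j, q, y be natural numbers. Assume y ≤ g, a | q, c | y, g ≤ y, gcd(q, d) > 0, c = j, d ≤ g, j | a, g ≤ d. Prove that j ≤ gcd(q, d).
j | a and a | q, thus j | q. y ≤ g and g ≤ y, thus y = g. g ≤ d and d ≤ g, therefore g = d. y = g, so y = d. c = j and c | y, therefore j | y. Since y = d, j | d. j | q, so j | gcd(q, d). From gcd(q, d) > 0, j ≤ gcd(q, d).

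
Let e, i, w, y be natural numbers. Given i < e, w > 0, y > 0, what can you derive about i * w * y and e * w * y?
i * w * y < e * w * y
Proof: i < e and w > 0. By multiplying by a positive, i * w < e * w. Since y > 0, by multiplying by a positive, i * w * y < e * w * y.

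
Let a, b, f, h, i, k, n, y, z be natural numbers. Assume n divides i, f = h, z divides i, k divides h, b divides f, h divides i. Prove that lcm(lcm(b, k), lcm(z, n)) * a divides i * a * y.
Because f = h and b divides f, b divides h. Since k divides h, lcm(b, k) divides h. Since h divides i, lcm(b, k) divides i. z divides i and n divides i, so lcm(z, n) divides i. Because lcm(b, k) divides i, lcm(lcm(b, k), lcm(z, n)) divides i. Then lcm(lcm(b, k), lcm(z, n)) * a divides i * a. Then lcm(lcm(b, k), lcm(z, n)) * a divides i * a * y.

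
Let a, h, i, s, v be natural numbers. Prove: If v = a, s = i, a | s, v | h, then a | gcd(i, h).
s = i and a | s, hence a | i. Because v = a and v | h, a | h. a | i, so a | gcd(i, h).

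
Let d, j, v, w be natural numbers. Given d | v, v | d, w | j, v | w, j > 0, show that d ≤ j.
From v | d and d | v, v = d. Because v | w and w | j, v | j. Since j > 0, v ≤ j. From v = d, d ≤ j.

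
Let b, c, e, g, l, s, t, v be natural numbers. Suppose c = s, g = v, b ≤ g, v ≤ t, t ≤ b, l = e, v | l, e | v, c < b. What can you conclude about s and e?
s < e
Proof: From g = v and b ≤ g, b ≤ v. v ≤ t and t ≤ b, hence v ≤ b. b ≤ v, so b = v. l = e and v | l, therefore v | e. Since e | v, v = e. Since b = v, b = e. Since c < b, c < e. From c = s, s < e.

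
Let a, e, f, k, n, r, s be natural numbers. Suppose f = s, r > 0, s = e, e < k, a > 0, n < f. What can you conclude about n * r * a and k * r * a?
n * r * a < k * r * a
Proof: f = s and s = e, thus f = e. n < f, so n < e. From e < k, n < k. From r > 0, by multiplying by a positive, n * r < k * r. From a > 0, by multiplying by a positive, n * r * a < k * r * a.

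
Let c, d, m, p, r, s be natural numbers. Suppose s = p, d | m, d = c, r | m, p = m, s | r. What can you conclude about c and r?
c | r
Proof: s = p and s | r, so p | r. Since p = m, m | r. r | m, so m = r. d = c and d | m, thus c | m. Since m = r, c | r.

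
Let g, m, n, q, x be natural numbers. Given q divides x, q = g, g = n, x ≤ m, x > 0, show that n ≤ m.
q = g and q divides x, thus g divides x. Since x > 0, g ≤ x. Because g = n, n ≤ x. Since x ≤ m, n ≤ m.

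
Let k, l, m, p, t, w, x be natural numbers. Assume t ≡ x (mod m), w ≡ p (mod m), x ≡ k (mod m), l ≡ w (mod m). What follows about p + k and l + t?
p + k ≡ l + t (mod m)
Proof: l ≡ w (mod m) and w ≡ p (mod m), thus l ≡ p (mod m). Since t ≡ x (mod m) and x ≡ k (mod m), t ≡ k (mod m). Since l ≡ p (mod m), by adding congruences, l + t ≡ p + k (mod m). Then p + k ≡ l + t (mod m).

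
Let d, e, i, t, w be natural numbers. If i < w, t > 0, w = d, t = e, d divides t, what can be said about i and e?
i < e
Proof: w = d and i < w, thus i < d. Because d divides t and t > 0, d ≤ t. t = e, so d ≤ e. Since i < d, i < e.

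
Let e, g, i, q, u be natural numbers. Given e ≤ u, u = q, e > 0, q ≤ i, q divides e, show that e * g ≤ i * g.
q divides e and e > 0, so q ≤ e. u = q and e ≤ u, hence e ≤ q. Since q ≤ e, q = e. q ≤ i, so e ≤ i. By multiplying by a non-negative, e * g ≤ i * g.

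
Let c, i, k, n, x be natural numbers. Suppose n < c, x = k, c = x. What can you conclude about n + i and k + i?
n + i < k + i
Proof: From c = x and n < c, n < x. x = k, so n < k. Then n + i < k + i.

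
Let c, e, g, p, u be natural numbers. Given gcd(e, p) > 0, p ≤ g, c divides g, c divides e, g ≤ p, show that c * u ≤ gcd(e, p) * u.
g ≤ p and p ≤ g, so g = p. c divides g, so c divides p. From c divides e, c divides gcd(e, p). Since gcd(e, p) > 0, c ≤ gcd(e, p). By multiplying by a non-negative, c * u ≤ gcd(e, p) * u.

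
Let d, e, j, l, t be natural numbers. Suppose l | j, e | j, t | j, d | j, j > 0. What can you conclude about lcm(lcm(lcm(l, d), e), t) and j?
lcm(lcm(lcm(l, d), e), t) ≤ j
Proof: From l | j and d | j, lcm(l, d) | j. Since e | j, lcm(lcm(l, d), e) | j. Because t | j, lcm(lcm(lcm(l, d), e), t) | j. Since j > 0, lcm(lcm(lcm(l, d), e), t) ≤ j.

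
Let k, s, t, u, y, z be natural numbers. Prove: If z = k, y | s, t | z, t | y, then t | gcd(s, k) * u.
Since t | y and y | s, t | s. z = k and t | z, so t | k. t | s, so t | gcd(s, k). Then t | gcd(s, k) * u.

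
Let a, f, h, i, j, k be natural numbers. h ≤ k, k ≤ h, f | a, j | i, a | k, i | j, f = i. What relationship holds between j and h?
j | h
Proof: i | j and j | i, hence i = j. Because k ≤ h and h ≤ k, k = h. f | a and a | k, so f | k. Since f = i, i | k. k = h, so i | h. i = j, so j | h.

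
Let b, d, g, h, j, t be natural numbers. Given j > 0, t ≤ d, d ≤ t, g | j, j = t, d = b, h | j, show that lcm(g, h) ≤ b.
t ≤ d and d ≤ t, so t = d. j = t, so j = d. Since d = b, j = b. g | j and h | j, therefore lcm(g, h) | j. From j > 0, lcm(g, h) ≤ j. Because j = b, lcm(g, h) ≤ b.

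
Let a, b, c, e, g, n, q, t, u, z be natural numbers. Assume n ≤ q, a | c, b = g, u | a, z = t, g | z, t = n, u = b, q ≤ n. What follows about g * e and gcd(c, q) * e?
g * e | gcd(c, q) * e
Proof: Since u = b and b = g, u = g. u | a and a | c, therefore u | c. u = g, so g | c. n ≤ q and q ≤ n, therefore n = q. Since t = n, t = q. z = t and g | z, hence g | t. t = q, so g | q. g | c, so g | gcd(c, q). Then g * e | gcd(c, q) * e.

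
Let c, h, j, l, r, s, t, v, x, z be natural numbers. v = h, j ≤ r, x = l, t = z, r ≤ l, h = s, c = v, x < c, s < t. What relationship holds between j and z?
j < z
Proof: j ≤ r and r ≤ l, thus j ≤ l. v = h and h = s, therefore v = s. Because c = v and x < c, x < v. x = l, so l < v. v = s, so l < s. t = z and s < t, therefore s < z. l < s, so l < z. j ≤ l, so j < z.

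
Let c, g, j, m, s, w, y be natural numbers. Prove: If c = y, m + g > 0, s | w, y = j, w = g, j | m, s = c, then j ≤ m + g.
s = c and c = y, so s = y. w = g and s | w, therefore s | g. Since s = y, y | g. Since y = j, j | g. Because j | m, j | m + g. Since m + g > 0, j ≤ m + g.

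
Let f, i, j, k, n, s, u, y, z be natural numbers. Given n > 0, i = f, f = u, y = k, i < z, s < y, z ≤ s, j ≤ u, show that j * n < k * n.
i = f and f = u, thus i = u. i < z, so u < z. Since z ≤ s and s < y, z < y. Because y = k, z < k. Since u < z, u < k. Since j ≤ u, j < k. n > 0, so j * n < k * n.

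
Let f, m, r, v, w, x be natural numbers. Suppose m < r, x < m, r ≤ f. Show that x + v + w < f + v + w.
x < m and m < r, thus x < r. Since r ≤ f, x < f. Then x + v < f + v. Then x + v + w < f + v + w.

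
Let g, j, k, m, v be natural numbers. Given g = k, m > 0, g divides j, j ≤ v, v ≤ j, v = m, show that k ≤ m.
j ≤ v and v ≤ j, therefore j = v. Since v = m, j = m. g = k and g divides j, thus k divides j. j = m, so k divides m. m > 0, so k ≤ m.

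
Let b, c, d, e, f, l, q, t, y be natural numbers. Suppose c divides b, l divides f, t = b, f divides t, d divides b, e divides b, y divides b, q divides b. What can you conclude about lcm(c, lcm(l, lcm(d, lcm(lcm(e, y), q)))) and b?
lcm(c, lcm(l, lcm(d, lcm(lcm(e, y), q)))) divides b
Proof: t = b and f divides t, therefore f divides b. Since l divides f, l divides b. From e divides b and y divides b, lcm(e, y) divides b. Since q divides b, lcm(lcm(e, y), q) divides b. d divides b, so lcm(d, lcm(lcm(e, y), q)) divides b. l divides b, so lcm(l, lcm(d, lcm(lcm(e, y), q))) divides b. Since c divides b, lcm(c, lcm(l, lcm(d, lcm(lcm(e, y), q)))) divides b.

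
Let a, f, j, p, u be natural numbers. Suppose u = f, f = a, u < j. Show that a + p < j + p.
u = f and f = a, hence u = a. Since u < j, a < j. Then a + p < j + p.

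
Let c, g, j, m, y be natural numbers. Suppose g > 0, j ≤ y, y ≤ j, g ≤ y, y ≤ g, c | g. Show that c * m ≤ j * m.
Since g ≤ y and y ≤ g, g = y. Since y ≤ j and j ≤ y, y = j. g = y, so g = j. c | g and g > 0, therefore c ≤ g. Since g = j, c ≤ j. Then c * m ≤ j * m.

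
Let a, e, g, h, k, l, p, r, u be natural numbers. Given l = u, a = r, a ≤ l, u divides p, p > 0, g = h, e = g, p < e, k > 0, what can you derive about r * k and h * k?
r * k < h * k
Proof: a = r and a ≤ l, therefore r ≤ l. Since l = u, r ≤ u. u divides p and p > 0, hence u ≤ p. e = g and p < e, so p < g. Since g = h, p < h. Since u ≤ p, u < h. r ≤ u, so r < h. Combined with k > 0, by multiplying by a positive, r * k < h * k.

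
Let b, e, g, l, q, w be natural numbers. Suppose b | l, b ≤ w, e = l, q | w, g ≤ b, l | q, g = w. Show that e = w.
Because l | q and q | w, l | w. From g = w and g ≤ b, w ≤ b. Since b ≤ w, b = w. From b | l, w | l. Since l | w, l = w. Since e = l, e = w.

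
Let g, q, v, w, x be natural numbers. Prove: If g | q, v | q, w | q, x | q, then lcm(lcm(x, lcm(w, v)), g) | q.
w | q and v | q, so lcm(w, v) | q. x | q, so lcm(x, lcm(w, v)) | q. g | q, so lcm(lcm(x, lcm(w, v)), g) | q.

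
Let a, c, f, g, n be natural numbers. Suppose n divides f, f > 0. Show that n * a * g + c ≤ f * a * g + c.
n divides f and f > 0, therefore n ≤ f. By multiplying by a non-negative, n * a ≤ f * a. By multiplying by a non-negative, n * a * g ≤ f * a * g. Then n * a * g + c ≤ f * a * g + c.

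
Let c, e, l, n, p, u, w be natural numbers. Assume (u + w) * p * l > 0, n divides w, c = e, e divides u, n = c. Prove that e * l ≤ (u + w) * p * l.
n = c and c = e, therefore n = e. Since n divides w, e divides w. Since e divides u, e divides u + w. Then e divides (u + w) * p. Then e * l divides (u + w) * p * l. From (u + w) * p * l > 0, e * l ≤ (u + w) * p * l.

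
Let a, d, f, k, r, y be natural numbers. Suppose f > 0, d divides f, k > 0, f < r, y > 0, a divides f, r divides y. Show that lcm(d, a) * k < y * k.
Since d divides f and a divides f, lcm(d, a) divides f. Since f > 0, lcm(d, a) ≤ f. From f < r, lcm(d, a) < r. r divides y and y > 0, hence r ≤ y. Since lcm(d, a) < r, lcm(d, a) < y. Since k > 0, by multiplying by a positive, lcm(d, a) * k < y * k.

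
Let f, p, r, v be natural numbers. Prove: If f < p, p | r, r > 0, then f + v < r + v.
p | r and r > 0, hence p ≤ r. f < p, so f < r. Then f + v < r + v.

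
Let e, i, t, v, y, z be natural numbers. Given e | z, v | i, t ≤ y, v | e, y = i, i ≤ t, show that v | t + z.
From y = i and t ≤ y, t ≤ i. Since i ≤ t, i = t. Since v | i, v | t. v | e and e | z, hence v | z. Since v | t, v | t + z.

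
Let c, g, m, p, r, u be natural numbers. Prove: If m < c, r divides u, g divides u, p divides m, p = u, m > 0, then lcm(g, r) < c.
From g divides u and r divides u, lcm(g, r) divides u. p = u and p divides m, so u divides m. Since lcm(g, r) divides u, lcm(g, r) divides m. Since m > 0, lcm(g, r) ≤ m. m < c, so lcm(g, r) < c.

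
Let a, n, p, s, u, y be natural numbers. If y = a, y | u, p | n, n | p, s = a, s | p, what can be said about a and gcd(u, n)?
a | gcd(u, n)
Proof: y = a and y | u, therefore a | u. p | n and n | p, so p = n. Because s = a and s | p, a | p. Since p = n, a | n. Since a | u, a | gcd(u, n).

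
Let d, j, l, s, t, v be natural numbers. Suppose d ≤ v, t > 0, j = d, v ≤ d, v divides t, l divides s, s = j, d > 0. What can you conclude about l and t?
l ≤ t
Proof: From s = j and j = d, s = d. l divides s, so l divides d. Because d > 0, l ≤ d. From v ≤ d and d ≤ v, v = d. Since v divides t, d divides t. From t > 0, d ≤ t. l ≤ d, so l ≤ t.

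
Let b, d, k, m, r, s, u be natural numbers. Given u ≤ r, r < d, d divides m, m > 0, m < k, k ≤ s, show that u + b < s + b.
u ≤ r and r < d, so u < d. d divides m and m > 0, hence d ≤ m. m < k and k ≤ s, hence m < s. d ≤ m, so d < s. u < d, so u < s. Then u + b < s + b.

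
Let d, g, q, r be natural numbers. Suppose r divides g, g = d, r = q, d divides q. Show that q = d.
g = d and r divides g, therefore r divides d. r = q, so q divides d. d divides q, so q = d.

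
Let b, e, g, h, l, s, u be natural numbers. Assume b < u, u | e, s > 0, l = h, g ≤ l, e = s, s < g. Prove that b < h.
e = s and u | e, hence u | s. Since s > 0, u ≤ s. Since s < g, u < g. Since b < u, b < g. From l = h and g ≤ l, g ≤ h. b < g, so b < h.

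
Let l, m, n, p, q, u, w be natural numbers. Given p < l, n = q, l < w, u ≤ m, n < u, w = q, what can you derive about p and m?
p < m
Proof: w = q and l < w, thus l < q. From p < l, p < q. Since n = q and n < u, q < u. u ≤ m, so q < m. p < q, so p < m.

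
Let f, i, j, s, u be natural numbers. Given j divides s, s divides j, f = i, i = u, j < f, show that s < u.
Since j divides s and s divides j, j = s. Since f = i and i = u, f = u. j < f, so j < u. Since j = s, s < u.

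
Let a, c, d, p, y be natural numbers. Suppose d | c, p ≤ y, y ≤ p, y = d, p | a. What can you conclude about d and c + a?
d | c + a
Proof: p ≤ y and y ≤ p, thus p = y. Since y = d, p = d. p | a, so d | a. Since d | c, d | c + a.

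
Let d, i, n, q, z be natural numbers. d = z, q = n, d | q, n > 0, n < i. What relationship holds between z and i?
z < i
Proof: q = n and d | q, hence d | n. Since n > 0, d ≤ n. Since n < i, d < i. d = z, so z < i.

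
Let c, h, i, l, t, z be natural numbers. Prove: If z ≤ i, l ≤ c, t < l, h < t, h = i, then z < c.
h < t and t < l, thus h < l. h = i, so i < l. Since l ≤ c, i < c. Since z ≤ i, z < c.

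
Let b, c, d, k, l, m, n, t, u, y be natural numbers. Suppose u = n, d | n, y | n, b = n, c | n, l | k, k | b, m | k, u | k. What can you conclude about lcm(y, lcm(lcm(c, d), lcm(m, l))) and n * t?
lcm(y, lcm(lcm(c, d), lcm(m, l))) | n * t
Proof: Since c | n and d | n, lcm(c, d) | n. b = n and k | b, so k | n. u = n and u | k, therefore n | k. From k | n, k = n. Since m | k and l | k, lcm(m, l) | k. k = n, so lcm(m, l) | n. From lcm(c, d) | n, lcm(lcm(c, d), lcm(m, l)) | n. From y | n, lcm(y, lcm(lcm(c, d), lcm(m, l))) | n. Then lcm(y, lcm(lcm(c, d), lcm(m, l))) | n * t.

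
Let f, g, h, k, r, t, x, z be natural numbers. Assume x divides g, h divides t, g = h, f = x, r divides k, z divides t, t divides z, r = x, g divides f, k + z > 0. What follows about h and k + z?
h ≤ k + z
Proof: f = x and g divides f, so g divides x. x divides g, so x = g. Since g = h, x = h. r = x and r divides k, so x divides k. x = h, so h divides k. Because t divides z and z divides t, t = z. Since h divides t, h divides z. Since h divides k, h divides k + z. Since k + z > 0, h ≤ k + z.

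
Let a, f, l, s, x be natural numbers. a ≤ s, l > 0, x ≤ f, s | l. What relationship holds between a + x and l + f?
a + x ≤ l + f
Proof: s | l and l > 0, therefore s ≤ l. Since a ≤ s, a ≤ l. x ≤ f, so a + x ≤ l + f.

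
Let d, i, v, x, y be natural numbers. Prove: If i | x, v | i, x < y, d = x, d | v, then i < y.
Because d | v and v | i, d | i. Since d = x, x | i. From i | x, x = i. Since x < y, i < y.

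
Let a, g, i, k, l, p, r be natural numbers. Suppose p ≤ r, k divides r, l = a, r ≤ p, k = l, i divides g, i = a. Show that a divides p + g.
k = l and l = a, so k = a. Because r ≤ p and p ≤ r, r = p. Since k divides r, k divides p. Since k = a, a divides p. i = a and i divides g, thus a divides g. Since a divides p, a divides p + g.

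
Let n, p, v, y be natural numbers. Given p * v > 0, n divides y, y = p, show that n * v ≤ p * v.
y = p and n divides y, hence n divides p. Then n * v divides p * v. Since p * v > 0, n * v ≤ p * v.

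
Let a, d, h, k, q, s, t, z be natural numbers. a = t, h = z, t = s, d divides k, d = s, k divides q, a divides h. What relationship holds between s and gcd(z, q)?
s divides gcd(z, q)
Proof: a = t and t = s, hence a = s. Since a divides h, s divides h. h = z, so s divides z. d divides k and k divides q, so d divides q. d = s, so s divides q. s divides z, so s divides gcd(z, q).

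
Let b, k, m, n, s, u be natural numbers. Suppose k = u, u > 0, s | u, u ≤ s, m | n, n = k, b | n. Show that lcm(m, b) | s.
n = k and k = u, therefore n = u. s | u and u > 0, so s ≤ u. Since u ≤ s, u = s. n = u, so n = s. m | n and b | n, hence lcm(m, b) | n. n = s, so lcm(m, b) | s.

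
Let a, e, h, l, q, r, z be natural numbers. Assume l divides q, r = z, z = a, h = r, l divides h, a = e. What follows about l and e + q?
l divides e + q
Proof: From r = z and z = a, r = a. Since a = e, r = e. h = r and l divides h, thus l divides r. Because r = e, l divides e. Because l divides q, l divides e + q.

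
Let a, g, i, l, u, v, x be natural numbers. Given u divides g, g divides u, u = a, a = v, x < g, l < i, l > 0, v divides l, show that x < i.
u = a and a = v, therefore u = v. g divides u and u divides g, hence g = u. Since x < g, x < u. Since u = v, x < v. v divides l and l > 0, hence v ≤ l. l < i, so v < i. Since x < v, x < i.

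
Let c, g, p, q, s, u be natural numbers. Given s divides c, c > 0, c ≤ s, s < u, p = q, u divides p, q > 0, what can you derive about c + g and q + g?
c + g < q + g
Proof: Since s divides c and c > 0, s ≤ c. c ≤ s, so s = c. p = q and u divides p, so u divides q. Since q > 0, u ≤ q. Since s < u, s < q. Since s = c, c < q. Then c + g < q + g.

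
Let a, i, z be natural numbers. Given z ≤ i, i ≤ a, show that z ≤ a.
z ≤ i and i ≤ a. By transitivity, z ≤ a.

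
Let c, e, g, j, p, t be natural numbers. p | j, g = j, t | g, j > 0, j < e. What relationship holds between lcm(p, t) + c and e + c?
lcm(p, t) + c < e + c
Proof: From g = j and t | g, t | j. Because p | j, lcm(p, t) | j. Since j > 0, lcm(p, t) ≤ j. j < e, so lcm(p, t) < e. Then lcm(p, t) + c < e + c.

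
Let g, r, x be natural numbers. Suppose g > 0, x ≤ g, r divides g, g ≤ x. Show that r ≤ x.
g ≤ x and x ≤ g, thus g = x. From r divides g and g > 0, r ≤ g. g = x, so r ≤ x.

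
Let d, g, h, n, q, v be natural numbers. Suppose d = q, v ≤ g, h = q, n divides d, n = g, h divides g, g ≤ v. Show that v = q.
Because h = q and h divides g, q divides g. Because n = g and n divides d, g divides d. Because d = q, g divides q. Since q divides g, q = g. g ≤ v and v ≤ g, hence g = v. Since q = g, q = v. Then v = q.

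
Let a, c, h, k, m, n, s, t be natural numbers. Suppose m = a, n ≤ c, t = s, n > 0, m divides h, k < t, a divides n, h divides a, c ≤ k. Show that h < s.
From m = a and m divides h, a divides h. Since h divides a, a = h. Because a divides n and n > 0, a ≤ n. Since a = h, h ≤ n. n ≤ c and c ≤ k, thus n ≤ k. Since k < t, n < t. h ≤ n, so h < t. t = s, so h < s.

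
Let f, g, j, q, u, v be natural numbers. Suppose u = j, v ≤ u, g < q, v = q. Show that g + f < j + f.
From v = q and v ≤ u, q ≤ u. Since u = j, q ≤ j. g < q, so g < j. Then g + f < j + f.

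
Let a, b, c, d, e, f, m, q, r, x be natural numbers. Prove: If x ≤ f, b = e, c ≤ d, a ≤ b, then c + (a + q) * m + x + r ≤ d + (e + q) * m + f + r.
b = e and a ≤ b, so a ≤ e. Then a + q ≤ e + q. By multiplying by a non-negative, (a + q) * m ≤ (e + q) * m. Since c ≤ d, c + (a + q) * m ≤ d + (e + q) * m. x ≤ f, so c + (a + q) * m + x ≤ d + (e + q) * m + f. Then c + (a + q) * m + x + r ≤ d + (e + q) * m + f + r.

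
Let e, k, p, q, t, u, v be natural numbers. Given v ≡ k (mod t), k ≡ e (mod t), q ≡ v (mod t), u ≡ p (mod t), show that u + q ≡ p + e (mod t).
q ≡ v (mod t) and v ≡ k (mod t), hence q ≡ k (mod t). Because k ≡ e (mod t), q ≡ e (mod t). Since u ≡ p (mod t), u + q ≡ p + e (mod t).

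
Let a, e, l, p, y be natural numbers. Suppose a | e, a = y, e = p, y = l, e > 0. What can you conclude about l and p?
l ≤ p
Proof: From a = y and y = l, a = l. Because a | e and e > 0, a ≤ e. Because e = p, a ≤ p. Since a = l, l ≤ p.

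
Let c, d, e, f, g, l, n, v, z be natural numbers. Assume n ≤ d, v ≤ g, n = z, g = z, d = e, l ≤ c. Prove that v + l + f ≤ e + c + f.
g = z and v ≤ g, thus v ≤ z. Since d = e and n ≤ d, n ≤ e. Since n = z, z ≤ e. Since v ≤ z, v ≤ e. l ≤ c, thus l + f ≤ c + f. v ≤ e, so v + l + f ≤ e + c + f.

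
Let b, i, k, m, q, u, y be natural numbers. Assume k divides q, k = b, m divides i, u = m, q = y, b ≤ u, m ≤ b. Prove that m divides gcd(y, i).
From u = m and b ≤ u, b ≤ m. m ≤ b, so b = m. Since k = b and k divides q, b divides q. From q = y, b divides y. b = m, so m divides y. m divides i, so m divides gcd(y, i).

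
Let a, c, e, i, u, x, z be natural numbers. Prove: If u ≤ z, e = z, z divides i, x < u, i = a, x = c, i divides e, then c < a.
Because e = z and i divides e, i divides z. Since z divides i, z = i. Since i = a, z = a. x < u and u ≤ z, so x < z. Since x = c, c < z. Since z = a, c < a.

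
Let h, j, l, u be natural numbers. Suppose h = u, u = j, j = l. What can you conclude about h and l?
h = l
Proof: h = u and u = j, so h = j. j = l, so h = l.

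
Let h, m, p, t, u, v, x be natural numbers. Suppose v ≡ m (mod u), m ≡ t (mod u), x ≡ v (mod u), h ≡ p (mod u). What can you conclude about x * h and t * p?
x * h ≡ t * p (mod u)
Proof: x ≡ v (mod u) and v ≡ m (mod u), thus x ≡ m (mod u). Since m ≡ t (mod u), x ≡ t (mod u). Since h ≡ p (mod u), by multiplying congruences, x * h ≡ t * p (mod u).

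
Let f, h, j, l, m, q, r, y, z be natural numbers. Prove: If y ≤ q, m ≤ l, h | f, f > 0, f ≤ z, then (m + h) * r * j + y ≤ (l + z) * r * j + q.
h | f and f > 0, so h ≤ f. f ≤ z, so h ≤ z. Since m ≤ l, m + h ≤ l + z. Then (m + h) * r ≤ (l + z) * r. Then (m + h) * r * j ≤ (l + z) * r * j. y ≤ q, so (m + h) * r * j + y ≤ (l + z) * r * j + q.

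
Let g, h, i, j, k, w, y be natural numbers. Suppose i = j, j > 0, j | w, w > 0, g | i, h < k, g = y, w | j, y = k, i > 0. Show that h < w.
Because j | w and w > 0, j ≤ w. Because w | j and j > 0, w ≤ j. j ≤ w, so j = w. i = j, so i = w. From g = y and g | i, y | i. Since y = k, k | i. From i > 0, k ≤ i. h < k, so h < i. i = w, so h < w.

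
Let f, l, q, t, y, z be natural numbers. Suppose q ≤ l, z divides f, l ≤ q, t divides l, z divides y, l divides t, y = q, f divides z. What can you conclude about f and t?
f divides t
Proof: z divides f and f divides z, thus z = f. q ≤ l and l ≤ q, therefore q = l. Since y = q, y = l. From l divides t and t divides l, l = t. y = l, so y = t. z divides y, so z divides t. Because z = f, f divides t.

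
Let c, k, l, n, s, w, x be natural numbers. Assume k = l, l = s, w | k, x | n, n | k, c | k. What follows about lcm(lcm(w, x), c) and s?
lcm(lcm(w, x), c) | s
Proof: Since k = l and l = s, k = s. x | n and n | k, thus x | k. Since w | k, lcm(w, x) | k. c | k, so lcm(lcm(w, x), c) | k. Since k = s, lcm(lcm(w, x), c) | s.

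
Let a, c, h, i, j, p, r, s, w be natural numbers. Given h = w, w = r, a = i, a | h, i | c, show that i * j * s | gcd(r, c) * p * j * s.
From h = w and w = r, h = r. a = i and a | h, hence i | h. h = r, so i | r. Because i | c, i | gcd(r, c). Then i | gcd(r, c) * p. Then i * j | gcd(r, c) * p * j. Then i * j * s | gcd(r, c) * p * j * s.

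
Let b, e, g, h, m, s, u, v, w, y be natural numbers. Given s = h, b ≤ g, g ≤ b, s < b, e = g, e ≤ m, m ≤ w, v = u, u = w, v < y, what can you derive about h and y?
h < y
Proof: Because b ≤ g and g ≤ b, b = g. Since s < b, s < g. e ≤ m and m ≤ w, so e ≤ w. Since e = g, g ≤ w. Since s < g, s < w. v = u and u = w, so v = w. From v < y, w < y. s < w, so s < y. From s = h, h < y.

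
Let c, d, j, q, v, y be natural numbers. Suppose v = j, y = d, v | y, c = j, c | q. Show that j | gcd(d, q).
Because y = d and v | y, v | d. v = j, so j | d. Since c = j and c | q, j | q. Since j | d, j | gcd(d, q).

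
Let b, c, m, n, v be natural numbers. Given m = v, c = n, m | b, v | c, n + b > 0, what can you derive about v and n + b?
v ≤ n + b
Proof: From c = n and v | c, v | n. m = v and m | b, so v | b. v | n, so v | n + b. n + b > 0, so v ≤ n + b.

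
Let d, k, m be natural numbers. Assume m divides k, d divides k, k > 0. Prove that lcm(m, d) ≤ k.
m divides k and d divides k, so lcm(m, d) divides k. Since k > 0, lcm(m, d) ≤ k.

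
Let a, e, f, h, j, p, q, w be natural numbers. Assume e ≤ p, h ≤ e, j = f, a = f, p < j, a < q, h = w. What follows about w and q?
w < q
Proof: Since h = w and h ≤ e, w ≤ e. From e ≤ p and p < j, e < j. Since j = f, e < f. Since a = f and a < q, f < q. e < f, so e < q. Since w ≤ e, w < q.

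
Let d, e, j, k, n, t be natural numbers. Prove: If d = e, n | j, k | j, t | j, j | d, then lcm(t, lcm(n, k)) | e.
From n | j and k | j, lcm(n, k) | j. Since t | j, lcm(t, lcm(n, k)) | j. d = e and j | d, thus j | e. lcm(t, lcm(n, k)) | j, so lcm(t, lcm(n, k)) | e.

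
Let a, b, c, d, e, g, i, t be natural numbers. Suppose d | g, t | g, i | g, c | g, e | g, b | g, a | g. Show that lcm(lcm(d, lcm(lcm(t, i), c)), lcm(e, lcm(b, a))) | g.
t | g and i | g, so lcm(t, i) | g. c | g, so lcm(lcm(t, i), c) | g. d | g, so lcm(d, lcm(lcm(t, i), c)) | g. From b | g and a | g, lcm(b, a) | g. e | g, so lcm(e, lcm(b, a)) | g. lcm(d, lcm(lcm(t, i), c)) | g, so lcm(lcm(d, lcm(lcm(t, i), c)), lcm(e, lcm(b, a))) | g.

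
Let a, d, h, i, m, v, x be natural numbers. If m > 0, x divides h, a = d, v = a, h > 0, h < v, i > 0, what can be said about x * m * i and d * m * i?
x * m * i < d * m * i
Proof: From x divides h and h > 0, x ≤ h. From v = a and a = d, v = d. h < v, so h < d. Since x ≤ h, x < d. Using m > 0, by multiplying by a positive, x * m < d * m. Since i > 0, by multiplying by a positive, x * m * i < d * m * i.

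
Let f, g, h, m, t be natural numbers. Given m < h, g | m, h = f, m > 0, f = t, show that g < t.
h = f and f = t, therefore h = t. Since g | m and m > 0, g ≤ m. m < h, so g < h. h = t, so g < t.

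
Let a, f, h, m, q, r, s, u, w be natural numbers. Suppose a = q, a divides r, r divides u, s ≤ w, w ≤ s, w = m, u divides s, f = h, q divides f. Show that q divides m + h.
a divides r and r divides u, hence a divides u. Because a = q, q divides u. Because s ≤ w and w ≤ s, s = w. Since w = m, s = m. u divides s, so u divides m. From q divides u, q divides m. f = h and q divides f, therefore q divides h. q divides m, so q divides m + h.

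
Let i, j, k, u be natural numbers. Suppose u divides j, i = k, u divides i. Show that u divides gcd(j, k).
From i = k and u divides i, u divides k. Since u divides j, u divides gcd(j, k).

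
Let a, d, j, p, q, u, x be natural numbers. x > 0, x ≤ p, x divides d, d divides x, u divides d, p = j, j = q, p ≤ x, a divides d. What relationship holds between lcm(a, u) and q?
lcm(a, u) ≤ q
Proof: x ≤ p and p ≤ x, thus x = p. p = j, so x = j. j = q, so x = q. Because d divides x and x divides d, d = x. a divides d and u divides d, so lcm(a, u) divides d. Because d = x, lcm(a, u) divides x. x > 0, so lcm(a, u) ≤ x. From x = q, lcm(a, u) ≤ q.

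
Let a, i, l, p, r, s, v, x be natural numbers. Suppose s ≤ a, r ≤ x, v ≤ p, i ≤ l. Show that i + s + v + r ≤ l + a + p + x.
Since i ≤ l and s ≤ a, i + s ≤ l + a. v ≤ p and r ≤ x, hence v + r ≤ p + x. Since i + s ≤ l + a, i + s + v + r ≤ l + a + p + x.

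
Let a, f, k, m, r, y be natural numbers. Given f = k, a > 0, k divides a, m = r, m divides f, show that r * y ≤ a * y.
Because f = k and m divides f, m divides k. k divides a, so m divides a. Since a > 0, m ≤ a. m = r, so r ≤ a. By multiplying by a non-negative, r * y ≤ a * y.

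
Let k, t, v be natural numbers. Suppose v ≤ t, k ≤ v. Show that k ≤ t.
From k ≤ v and v ≤ t, by transitivity, k ≤ t.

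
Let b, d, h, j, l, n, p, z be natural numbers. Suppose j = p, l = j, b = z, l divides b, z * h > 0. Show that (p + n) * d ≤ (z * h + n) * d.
b = z and l divides b, so l divides z. Since l = j, j divides z. Since j = p, p divides z. Then p divides z * h. Since z * h > 0, p ≤ z * h. Then p + n ≤ z * h + n. By multiplying by a non-negative, (p + n) * d ≤ (z * h + n) * d.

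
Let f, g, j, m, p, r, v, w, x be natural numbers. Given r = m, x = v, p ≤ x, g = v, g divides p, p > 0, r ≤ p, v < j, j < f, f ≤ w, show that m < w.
x = v and p ≤ x, so p ≤ v. g divides p and p > 0, thus g ≤ p. g = v, so v ≤ p. p ≤ v, so p = v. r ≤ p, so r ≤ v. r = m, so m ≤ v. v < j and j < f, thus v < f. Since f ≤ w, v < w. Since m ≤ v, m < w.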